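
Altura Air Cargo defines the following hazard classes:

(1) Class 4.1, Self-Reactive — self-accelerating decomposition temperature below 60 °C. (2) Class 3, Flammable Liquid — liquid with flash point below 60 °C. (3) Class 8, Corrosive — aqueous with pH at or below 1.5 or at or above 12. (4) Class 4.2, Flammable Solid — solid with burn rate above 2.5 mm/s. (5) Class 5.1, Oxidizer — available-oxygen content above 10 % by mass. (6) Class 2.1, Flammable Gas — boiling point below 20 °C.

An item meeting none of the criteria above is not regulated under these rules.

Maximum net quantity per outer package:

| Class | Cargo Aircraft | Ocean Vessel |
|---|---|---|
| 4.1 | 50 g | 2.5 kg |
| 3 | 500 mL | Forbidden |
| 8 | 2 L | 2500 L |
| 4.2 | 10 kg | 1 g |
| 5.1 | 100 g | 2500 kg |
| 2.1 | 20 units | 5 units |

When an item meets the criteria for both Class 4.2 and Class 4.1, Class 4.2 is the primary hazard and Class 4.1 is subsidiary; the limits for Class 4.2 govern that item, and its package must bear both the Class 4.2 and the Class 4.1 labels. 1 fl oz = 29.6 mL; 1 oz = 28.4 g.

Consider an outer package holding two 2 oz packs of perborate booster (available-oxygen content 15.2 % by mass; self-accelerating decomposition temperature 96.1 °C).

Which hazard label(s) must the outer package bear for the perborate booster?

Perborate booster: available-oxygen content 15.2 % by mass > 10 % by mass → Class 5.1 (Oxidizer).
Only the Class 5.1 label is required.

Class 5.1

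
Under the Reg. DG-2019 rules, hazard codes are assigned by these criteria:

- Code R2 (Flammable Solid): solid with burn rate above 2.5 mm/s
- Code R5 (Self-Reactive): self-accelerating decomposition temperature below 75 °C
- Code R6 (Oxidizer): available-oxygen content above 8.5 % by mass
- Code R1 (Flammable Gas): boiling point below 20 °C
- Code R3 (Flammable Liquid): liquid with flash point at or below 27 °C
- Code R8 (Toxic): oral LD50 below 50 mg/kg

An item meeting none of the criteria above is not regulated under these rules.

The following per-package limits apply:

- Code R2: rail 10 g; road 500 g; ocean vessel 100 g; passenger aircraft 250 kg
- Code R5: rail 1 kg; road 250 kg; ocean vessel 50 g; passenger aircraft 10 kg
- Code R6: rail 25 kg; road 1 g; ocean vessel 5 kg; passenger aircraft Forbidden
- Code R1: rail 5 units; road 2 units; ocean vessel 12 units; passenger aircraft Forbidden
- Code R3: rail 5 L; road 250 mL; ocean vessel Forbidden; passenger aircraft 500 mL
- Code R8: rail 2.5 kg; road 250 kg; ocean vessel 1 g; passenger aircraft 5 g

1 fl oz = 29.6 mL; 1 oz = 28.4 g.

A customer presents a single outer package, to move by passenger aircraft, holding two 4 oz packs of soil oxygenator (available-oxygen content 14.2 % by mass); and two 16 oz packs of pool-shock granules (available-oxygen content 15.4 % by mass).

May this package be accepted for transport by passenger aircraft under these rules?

Available-oxygen content 14.2 % by mass meets the Code R6 criterion (Oxidizer), so the soil oxygenator is Code R6.
With available-oxygen content 15.4 % by mass (> 8.5 % by mass), the pool-shock granules fall in Code R6.
Code R6 net quantity: (two 4 oz packs = 227.2 g) + (two 16 oz packs = 908.8 g) = 1.136 kg.
By passenger aircraft, Code R6 is Forbidden regardless of quantity.

No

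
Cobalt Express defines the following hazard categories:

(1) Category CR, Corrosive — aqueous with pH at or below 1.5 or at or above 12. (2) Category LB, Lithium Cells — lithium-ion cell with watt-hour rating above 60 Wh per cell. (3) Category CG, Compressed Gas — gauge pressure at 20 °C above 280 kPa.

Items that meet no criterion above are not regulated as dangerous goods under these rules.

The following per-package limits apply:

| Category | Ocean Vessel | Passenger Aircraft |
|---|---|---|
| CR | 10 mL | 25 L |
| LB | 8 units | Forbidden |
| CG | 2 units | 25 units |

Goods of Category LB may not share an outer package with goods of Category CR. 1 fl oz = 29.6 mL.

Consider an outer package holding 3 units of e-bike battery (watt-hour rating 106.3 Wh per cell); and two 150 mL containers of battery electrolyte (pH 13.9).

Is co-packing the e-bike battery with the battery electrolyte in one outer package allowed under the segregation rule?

No

The e-bike battery has watt-hour rating 106.3 Wh per cell, which is > 60 Wh per cell, so it is Category LB (Lithium Cells).
The battery electrolyte has pH 13.9, which is ≥ 12, so it is Category CR (Corrosive).
Category LB and Category CR may not share an outer package.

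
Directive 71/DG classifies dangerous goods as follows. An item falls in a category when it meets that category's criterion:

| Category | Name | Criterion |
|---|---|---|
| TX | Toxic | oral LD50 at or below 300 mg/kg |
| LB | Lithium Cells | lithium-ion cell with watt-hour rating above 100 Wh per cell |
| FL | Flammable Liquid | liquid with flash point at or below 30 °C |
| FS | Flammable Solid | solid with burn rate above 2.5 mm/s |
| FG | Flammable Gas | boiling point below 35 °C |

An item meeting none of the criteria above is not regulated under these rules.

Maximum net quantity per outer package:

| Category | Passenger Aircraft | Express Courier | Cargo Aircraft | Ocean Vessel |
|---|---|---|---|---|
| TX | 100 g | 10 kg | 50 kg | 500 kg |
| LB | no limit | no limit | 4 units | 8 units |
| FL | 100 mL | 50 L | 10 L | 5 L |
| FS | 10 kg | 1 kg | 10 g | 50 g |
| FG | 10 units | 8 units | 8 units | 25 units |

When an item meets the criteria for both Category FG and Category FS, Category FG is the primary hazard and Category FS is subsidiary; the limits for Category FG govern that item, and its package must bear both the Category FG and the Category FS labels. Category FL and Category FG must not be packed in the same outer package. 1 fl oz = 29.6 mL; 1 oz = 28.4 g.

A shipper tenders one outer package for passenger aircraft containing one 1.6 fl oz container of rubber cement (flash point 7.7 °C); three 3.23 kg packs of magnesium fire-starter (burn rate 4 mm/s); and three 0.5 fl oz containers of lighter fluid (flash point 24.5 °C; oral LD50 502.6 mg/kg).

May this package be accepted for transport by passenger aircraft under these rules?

The rubber cement has flash point 7.7 °C, which is ≤ 30 °C, so it is Category FL (Flammable Liquid).
Magnesium fire-starter: burn rate 4 mm/s > 2.5 mm/s → Category FS (Flammable Solid).
Lighter fluid: flash point 24.5 °C ≤ 30 °C → Category FL (Flammable Liquid).
Category FL net quantity: (one 1.6 fl oz container = 47.36 mL) + (three 0.5 fl oz containers = 44.4 mL) = 91.76 mL.
That is within the Category FL passenger aircraft limit of 100 mL.
Category FS quantity: three 3.23 kg packs = 9.69 kg.
9.69 kg ≤ 10 kg (passenger aircraft limit, Category FS) — within limit.
The segregation rule (Category FL with Category FG) does not apply to Category FL with Category FS.
Every hazard category is within its passenger aircraft limit and no segregation rule is violated.

Yes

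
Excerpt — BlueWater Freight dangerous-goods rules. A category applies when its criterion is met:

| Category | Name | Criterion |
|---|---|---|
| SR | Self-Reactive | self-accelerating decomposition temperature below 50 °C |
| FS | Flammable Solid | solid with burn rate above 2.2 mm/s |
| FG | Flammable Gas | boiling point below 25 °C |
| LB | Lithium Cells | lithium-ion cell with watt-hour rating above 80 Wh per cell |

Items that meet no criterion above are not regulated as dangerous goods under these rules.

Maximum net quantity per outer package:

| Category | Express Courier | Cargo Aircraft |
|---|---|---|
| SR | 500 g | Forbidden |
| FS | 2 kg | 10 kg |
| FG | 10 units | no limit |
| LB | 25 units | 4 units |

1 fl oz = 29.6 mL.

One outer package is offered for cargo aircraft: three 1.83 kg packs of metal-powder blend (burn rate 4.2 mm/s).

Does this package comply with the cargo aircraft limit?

With burn rate 4.2 mm/s (> 2.2 mm/s), the metal-powder blend falls in Category FS.
Category FS quantity: three 1.83 kg packs = 5.49 kg.
That is within the Category FS cargo aircraft limit of 10 kg.

Yes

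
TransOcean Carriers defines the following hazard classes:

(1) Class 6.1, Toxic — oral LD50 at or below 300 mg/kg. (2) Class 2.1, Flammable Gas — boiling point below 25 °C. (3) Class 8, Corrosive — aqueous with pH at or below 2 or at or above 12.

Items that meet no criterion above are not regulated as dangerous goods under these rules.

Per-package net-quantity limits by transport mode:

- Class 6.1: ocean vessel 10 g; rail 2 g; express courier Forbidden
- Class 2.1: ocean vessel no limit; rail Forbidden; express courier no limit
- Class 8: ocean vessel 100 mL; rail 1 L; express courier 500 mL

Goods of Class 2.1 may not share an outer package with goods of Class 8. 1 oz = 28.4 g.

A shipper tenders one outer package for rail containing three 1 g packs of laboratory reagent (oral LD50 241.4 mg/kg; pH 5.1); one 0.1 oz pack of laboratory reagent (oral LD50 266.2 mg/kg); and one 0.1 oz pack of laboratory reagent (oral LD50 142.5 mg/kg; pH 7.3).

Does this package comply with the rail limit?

Laboratory reagent: oral LD50 241.4 mg/kg ≤ 300 mg/kg → Class 6.1 (Toxic).
With oral LD50 266.2 mg/kg (≤ 300 mg/kg), the laboratory reagent falls in Class 6.1.
Laboratory reagent: oral LD50 142.5 mg/kg ≤ 300 mg/kg → Class 6.1 (Toxic).
Class 6.1 net quantity: (three 1 g packs = 3 g) + (one 0.1 oz pack = 2.84 g) + (one 0.1 oz pack = 2.84 g) = 8.68 g.
8.68 g > 2 g (rail limit, Class 6.1) — over the limit.

No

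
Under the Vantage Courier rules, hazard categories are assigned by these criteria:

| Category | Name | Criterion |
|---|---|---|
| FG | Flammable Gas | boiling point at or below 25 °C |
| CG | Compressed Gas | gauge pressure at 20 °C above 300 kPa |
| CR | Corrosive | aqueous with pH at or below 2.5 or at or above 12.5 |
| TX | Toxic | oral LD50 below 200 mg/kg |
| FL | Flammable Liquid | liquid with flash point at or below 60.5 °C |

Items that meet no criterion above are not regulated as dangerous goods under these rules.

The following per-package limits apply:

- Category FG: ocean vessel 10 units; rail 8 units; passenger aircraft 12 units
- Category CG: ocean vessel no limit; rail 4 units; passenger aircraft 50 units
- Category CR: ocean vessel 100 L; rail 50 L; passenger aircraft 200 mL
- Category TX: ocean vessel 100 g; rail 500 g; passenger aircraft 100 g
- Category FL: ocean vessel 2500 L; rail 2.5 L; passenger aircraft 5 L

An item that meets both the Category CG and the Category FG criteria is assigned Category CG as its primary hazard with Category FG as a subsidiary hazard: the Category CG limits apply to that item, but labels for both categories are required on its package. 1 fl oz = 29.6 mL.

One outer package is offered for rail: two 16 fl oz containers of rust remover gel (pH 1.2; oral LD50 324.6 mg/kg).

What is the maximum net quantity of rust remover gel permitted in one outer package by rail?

50 L

With pH 1.2 (≤ 2.5), the rust remover gel falls in Category CR.
The rail limit for Category CR is 50 L.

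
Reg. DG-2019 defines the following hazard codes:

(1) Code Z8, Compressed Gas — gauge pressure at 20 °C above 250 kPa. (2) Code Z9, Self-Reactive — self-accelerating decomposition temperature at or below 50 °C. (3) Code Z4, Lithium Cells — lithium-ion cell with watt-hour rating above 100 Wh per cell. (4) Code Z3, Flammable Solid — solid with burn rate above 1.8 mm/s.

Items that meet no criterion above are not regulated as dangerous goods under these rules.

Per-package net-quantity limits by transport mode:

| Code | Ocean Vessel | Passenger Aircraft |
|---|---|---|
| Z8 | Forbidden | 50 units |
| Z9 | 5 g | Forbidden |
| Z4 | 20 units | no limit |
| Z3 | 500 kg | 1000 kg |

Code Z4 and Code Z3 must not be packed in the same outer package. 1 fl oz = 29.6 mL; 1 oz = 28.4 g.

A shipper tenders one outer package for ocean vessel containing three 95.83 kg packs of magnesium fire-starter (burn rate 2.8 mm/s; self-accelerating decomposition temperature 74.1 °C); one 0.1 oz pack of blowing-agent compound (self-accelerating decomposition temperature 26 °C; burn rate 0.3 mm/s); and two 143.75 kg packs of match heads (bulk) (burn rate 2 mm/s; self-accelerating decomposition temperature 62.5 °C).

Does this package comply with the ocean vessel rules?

No

Burn rate 2.8 mm/s meets the Code Z3 criterion (Flammable Solid), so the magnesium fire-starter is Code Z3.
The blowing-agent compound has self-accelerating decomposition temperature 26 °C, which is ≤ 50 °C, so it is Code Z9 (Self-Reactive).
Match heads (bulk): burn rate 2 mm/s > 1.8 mm/s → Code Z3 (Flammable Solid).
Code Z9 quantity: one 0.1 oz pack = 2.84 g.
2.84 g ≤ 5 g (ocean vessel limit, Code Z9) — within limit.
Code Z3 net quantity: (three 95.83 kg packs = 287.49 kg) + (two 143.75 kg packs = 287.5 kg) = 574.99 kg.
574.99 kg exceeds the ocean vessel limit of 500 kg for Code Z3.
The segregation rule (Code Z4 with Code Z3) does not apply to Code Z9 with Code Z3.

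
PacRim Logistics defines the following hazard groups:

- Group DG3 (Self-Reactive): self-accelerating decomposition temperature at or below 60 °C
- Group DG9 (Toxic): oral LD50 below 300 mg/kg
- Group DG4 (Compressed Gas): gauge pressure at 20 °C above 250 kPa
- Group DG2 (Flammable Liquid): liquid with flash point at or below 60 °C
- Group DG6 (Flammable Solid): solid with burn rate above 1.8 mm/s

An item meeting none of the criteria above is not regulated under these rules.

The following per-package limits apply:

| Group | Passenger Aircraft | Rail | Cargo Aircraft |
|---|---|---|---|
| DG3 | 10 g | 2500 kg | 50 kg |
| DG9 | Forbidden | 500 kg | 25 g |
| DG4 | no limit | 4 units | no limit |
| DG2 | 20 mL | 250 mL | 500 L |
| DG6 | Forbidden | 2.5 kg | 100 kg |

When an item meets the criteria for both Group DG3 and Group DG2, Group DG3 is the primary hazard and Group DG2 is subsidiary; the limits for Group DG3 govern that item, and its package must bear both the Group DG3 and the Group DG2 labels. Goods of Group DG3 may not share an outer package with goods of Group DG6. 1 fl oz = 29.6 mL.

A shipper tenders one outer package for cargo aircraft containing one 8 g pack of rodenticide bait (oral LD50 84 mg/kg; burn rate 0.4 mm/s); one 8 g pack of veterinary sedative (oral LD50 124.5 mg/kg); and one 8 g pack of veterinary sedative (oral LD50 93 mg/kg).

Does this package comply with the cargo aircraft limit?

With oral LD50 84 mg/kg (< 300 mg/kg), the rodenticide bait falls in Group DG9.
Veterinary sedative: oral LD50 124.5 mg/kg < 300 mg/kg → Group DG9 (Toxic).
The veterinary sedative has oral LD50 93 mg/kg, which is < 300 mg/kg, so it is Group DG9 (Toxic).
Group DG9 net quantity: 8 g + 8 g + 8 g = 24 g.
24 g is within the cargo aircraft limit of 25 g for Group DG9.

Yes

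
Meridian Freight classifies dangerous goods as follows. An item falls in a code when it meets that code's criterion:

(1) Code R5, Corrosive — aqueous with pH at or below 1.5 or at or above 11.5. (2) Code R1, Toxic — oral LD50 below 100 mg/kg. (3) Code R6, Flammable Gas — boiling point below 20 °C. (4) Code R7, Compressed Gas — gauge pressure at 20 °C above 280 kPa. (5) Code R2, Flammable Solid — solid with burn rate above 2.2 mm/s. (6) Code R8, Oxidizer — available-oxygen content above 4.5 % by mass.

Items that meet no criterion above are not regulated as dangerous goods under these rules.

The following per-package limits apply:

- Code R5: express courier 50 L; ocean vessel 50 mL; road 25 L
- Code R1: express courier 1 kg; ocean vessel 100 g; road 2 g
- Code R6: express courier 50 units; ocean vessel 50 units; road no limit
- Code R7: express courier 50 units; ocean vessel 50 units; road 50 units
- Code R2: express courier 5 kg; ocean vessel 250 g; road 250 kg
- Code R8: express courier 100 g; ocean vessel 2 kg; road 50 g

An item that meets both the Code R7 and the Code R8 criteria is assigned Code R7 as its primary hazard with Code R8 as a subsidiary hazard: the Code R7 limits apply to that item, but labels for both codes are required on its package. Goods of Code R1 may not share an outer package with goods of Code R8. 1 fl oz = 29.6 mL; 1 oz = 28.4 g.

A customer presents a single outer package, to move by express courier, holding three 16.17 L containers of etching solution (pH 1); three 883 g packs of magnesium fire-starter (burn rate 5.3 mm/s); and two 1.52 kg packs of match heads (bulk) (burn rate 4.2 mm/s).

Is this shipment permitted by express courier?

pH 1 meets the Code R5 criterion (Corrosive), so the etching solution is Code R5.
The magnesium fire-starter has burn rate 5.3 mm/s, which is > 2.2 mm/s, so it is Code R2 (Flammable Solid).
With burn rate 4.2 mm/s (> 2.2 mm/s), the match heads (bulk) fall in Code R2.
Code R2 net quantity: (three 883 g packs = 2.649 kg) + (two 1.52 kg packs = 3.04 kg) = 5.689 kg.
5.689 kg exceeds the express courier limit of 5 kg for Code R2.
Code R5 quantity: three 16.17 L containers = 48.51 L.
48.51 L ≤ 50 L (express courier limit, Code R5) — within limit.
The segregation rule (Code R1 with Code R8) does not apply to Code R2 with Code R5.

No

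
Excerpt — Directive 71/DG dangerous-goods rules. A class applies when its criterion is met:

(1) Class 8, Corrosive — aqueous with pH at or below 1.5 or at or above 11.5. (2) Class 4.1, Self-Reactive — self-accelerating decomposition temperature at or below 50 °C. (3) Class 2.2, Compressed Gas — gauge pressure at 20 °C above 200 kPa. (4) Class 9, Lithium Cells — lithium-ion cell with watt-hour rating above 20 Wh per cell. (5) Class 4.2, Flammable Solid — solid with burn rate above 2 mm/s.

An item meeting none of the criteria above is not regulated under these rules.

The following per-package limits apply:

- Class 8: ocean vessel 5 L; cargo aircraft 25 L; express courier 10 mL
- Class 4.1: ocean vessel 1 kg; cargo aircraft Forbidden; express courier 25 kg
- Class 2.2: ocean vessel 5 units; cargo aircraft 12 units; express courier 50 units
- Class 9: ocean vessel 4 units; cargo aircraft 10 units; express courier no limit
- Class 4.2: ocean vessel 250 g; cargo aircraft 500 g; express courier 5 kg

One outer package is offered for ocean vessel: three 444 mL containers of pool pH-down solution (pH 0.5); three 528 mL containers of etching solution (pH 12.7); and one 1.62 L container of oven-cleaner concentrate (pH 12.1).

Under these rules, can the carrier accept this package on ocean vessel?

pH 0.5 meets the Class 8 criterion (Corrosive), so the pool pH-down solution is Class 8.
pH 12.7 meets the Class 8 criterion (Corrosive), so the etching solution is Class 8.
Oven-cleaner concentrate: pH 12.1 ≥ 11.5 → Class 8 (Corrosive).
Class 8 net quantity: (three 444 mL containers = 1.332 L) + (three 528 mL containers = 1.584 L) + 1.62 L = 4.536 L.
4.536 L is within the ocean vessel limit of 5 L for Class 8.

Yes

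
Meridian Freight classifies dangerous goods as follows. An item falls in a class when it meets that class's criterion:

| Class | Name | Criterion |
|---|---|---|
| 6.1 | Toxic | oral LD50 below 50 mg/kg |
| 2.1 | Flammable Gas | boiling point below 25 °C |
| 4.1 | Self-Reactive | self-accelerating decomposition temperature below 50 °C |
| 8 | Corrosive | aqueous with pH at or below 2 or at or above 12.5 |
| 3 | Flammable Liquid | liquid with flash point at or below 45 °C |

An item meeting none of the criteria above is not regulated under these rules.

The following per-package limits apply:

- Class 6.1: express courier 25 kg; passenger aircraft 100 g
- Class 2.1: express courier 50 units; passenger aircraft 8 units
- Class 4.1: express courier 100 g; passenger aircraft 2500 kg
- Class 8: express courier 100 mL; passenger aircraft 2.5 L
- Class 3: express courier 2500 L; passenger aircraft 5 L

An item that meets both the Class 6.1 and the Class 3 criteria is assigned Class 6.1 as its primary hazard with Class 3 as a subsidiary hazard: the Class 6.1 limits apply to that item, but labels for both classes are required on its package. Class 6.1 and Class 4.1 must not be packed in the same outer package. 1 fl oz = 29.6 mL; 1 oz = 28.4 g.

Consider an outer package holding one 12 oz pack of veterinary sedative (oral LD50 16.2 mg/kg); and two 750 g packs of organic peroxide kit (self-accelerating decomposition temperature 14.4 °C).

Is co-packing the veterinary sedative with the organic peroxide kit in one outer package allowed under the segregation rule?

No

The veterinary sedative has oral LD50 16.2 mg/kg, which is < 50 mg/kg, so it is Class 6.1 (Toxic).
The organic peroxide kit has self-accelerating decomposition temperature 14.4 °C, which is < 50 °C, so it is Class 4.1 (Self-Reactive).
Class 6.1 and Class 4.1 may not share an outer package.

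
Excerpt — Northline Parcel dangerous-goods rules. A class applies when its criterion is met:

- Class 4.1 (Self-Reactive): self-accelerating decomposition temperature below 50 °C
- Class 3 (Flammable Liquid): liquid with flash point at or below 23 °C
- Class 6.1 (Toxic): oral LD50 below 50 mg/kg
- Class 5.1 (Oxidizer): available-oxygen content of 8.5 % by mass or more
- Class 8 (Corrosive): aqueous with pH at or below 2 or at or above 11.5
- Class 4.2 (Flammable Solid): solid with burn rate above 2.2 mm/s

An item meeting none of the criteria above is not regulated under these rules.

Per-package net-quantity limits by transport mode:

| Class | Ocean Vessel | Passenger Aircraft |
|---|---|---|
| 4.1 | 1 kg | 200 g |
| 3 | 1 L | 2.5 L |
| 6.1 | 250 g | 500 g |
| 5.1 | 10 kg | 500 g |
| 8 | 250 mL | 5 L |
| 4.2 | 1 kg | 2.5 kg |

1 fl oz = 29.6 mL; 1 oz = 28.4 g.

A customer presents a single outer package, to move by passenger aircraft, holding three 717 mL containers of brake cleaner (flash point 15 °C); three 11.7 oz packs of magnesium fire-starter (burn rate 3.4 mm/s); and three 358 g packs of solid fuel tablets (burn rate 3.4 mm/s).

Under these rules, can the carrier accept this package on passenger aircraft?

Brake cleaner: flash point 15 °C ≤ 23 °C → Class 3 (Flammable Liquid).
Magnesium fire-starter: burn rate 3.4 mm/s > 2.2 mm/s → Class 4.2 (Flammable Solid).
With burn rate 3.4 mm/s (> 2.2 mm/s), the solid fuel tablets fall in Class 4.2.
Total Class 4.2: (three 11.7 oz packs = 996.84 g) + (three 358 g packs = 1.074 kg) = 2070.84 g.
2070.84 g is within the passenger aircraft limit of 2.5 kg for Class 4.2.
Class 3 quantity: three 717 mL containers = 2.151 L.
2.151 L is within the passenger aircraft limit of 2.5 L for Class 3.
Every hazard class is within its passenger aircraft limit and no segregation rule is violated.

Yes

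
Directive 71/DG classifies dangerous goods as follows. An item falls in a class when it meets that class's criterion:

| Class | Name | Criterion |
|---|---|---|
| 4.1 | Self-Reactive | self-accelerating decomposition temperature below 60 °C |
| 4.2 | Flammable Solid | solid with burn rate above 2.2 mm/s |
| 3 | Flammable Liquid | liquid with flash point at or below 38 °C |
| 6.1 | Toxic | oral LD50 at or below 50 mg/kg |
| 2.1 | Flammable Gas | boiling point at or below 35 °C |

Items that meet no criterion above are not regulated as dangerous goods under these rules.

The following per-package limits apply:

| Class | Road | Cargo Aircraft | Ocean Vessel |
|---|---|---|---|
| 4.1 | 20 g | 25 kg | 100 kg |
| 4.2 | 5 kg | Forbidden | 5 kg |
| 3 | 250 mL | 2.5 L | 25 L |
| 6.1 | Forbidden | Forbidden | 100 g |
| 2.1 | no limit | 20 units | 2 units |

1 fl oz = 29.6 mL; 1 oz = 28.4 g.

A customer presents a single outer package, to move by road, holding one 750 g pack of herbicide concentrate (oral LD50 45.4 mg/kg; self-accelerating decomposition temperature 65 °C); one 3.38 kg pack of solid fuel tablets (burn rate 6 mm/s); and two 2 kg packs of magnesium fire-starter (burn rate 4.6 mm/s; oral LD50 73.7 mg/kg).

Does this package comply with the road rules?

Herbicide concentrate: oral LD50 45.4 mg/kg ≤ 50 mg/kg → Class 6.1 (Toxic).
The solid fuel tablets have burn rate 6 mm/s, which is > 2.2 mm/s, so they are Class 4.2 (Flammable Solid).
Burn rate 4.6 mm/s meets the Class 4.2 criterion (Flammable Solid), so the magnesium fire-starter is Class 4.2.
Class 4.2 net quantity: 3.38 kg + (two 2 kg packs = 4 kg) = 7.38 kg.
7.38 kg > 5 kg (road limit, Class 4.2) — over the limit.
Class 6.1 quantity: 750 g.
Class 6.1 is Forbidden by road.

No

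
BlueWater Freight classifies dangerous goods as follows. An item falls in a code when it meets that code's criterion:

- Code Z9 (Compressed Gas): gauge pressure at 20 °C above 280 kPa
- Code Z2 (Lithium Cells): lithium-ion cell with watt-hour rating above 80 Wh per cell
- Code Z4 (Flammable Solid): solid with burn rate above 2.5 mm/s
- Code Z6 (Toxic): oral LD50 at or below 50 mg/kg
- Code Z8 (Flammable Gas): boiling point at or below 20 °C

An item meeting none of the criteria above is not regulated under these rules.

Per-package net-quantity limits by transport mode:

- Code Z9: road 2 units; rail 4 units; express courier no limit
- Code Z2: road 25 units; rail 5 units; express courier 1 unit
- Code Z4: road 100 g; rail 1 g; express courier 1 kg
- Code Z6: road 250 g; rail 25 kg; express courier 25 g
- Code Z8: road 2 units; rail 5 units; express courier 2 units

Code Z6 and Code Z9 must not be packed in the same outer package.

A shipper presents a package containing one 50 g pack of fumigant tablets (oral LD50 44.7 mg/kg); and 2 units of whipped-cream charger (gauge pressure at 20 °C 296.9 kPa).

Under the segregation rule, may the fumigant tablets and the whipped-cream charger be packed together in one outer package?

No

Oral LD50 44.7 mg/kg meets the Code Z6 criterion (Toxic), so the fumigant tablets are Code Z6.
Gauge pressure at 20 °C 296.9 kPa meets the Code Z9 criterion (Compressed Gas), so the whipped-cream charger is Code Z9.
Code Z6 and Code Z9 may not share an outer package.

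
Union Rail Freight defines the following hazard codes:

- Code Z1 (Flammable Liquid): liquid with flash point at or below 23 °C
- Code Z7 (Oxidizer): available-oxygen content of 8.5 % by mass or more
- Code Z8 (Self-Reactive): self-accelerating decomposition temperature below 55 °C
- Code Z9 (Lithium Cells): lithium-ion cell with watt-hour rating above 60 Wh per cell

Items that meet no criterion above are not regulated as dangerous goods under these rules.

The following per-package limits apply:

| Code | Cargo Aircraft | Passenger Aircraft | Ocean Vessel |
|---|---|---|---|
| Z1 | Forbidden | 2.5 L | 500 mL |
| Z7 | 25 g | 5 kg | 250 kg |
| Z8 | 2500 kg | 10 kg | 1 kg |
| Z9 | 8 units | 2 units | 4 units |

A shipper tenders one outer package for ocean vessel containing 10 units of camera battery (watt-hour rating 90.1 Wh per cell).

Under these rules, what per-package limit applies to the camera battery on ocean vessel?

With watt-hour rating 90.1 Wh per cell (> 60 Wh per cell), the camera battery falls in Code Z9.
The ocean vessel limit for Code Z9 is 4 units.

4 units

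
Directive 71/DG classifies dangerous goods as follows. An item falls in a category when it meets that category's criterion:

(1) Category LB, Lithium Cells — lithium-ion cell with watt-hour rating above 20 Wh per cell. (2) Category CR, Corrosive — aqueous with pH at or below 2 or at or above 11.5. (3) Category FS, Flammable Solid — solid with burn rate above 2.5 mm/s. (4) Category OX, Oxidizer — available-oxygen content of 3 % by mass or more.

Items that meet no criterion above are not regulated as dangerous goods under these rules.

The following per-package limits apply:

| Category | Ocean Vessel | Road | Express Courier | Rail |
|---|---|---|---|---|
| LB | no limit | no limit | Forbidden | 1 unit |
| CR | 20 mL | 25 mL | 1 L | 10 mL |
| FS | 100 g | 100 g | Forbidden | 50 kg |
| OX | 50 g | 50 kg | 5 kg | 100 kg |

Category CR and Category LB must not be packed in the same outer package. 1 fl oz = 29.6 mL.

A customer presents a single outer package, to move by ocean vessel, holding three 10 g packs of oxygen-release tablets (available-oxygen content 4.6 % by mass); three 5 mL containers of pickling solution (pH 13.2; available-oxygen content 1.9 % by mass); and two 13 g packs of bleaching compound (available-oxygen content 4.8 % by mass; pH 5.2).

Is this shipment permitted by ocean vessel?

No

With available-oxygen content 4.6 % by mass (≥ 3 % by mass), the oxygen-release tablets fall in Category OX.
Pickling solution: pH 13.2 ≥ 11.5 → Category CR (Corrosive).
With available-oxygen content 4.8 % by mass (≥ 3 % by mass), the bleaching compound falls in Category OX.
Category OX net quantity: (three 10 g packs = 30 g) + (two 13 g packs = 26 g) = 56 g.
That exceeds the Category OX ocean vessel limit of 50 g.
Category CR quantity: three 5 mL containers = 15 mL.
15 mL ≤ 20 mL (ocean vessel limit, Category CR) — within limit.
The segregation rule (Category CR with Category LB) does not apply to Category OX with Category CR.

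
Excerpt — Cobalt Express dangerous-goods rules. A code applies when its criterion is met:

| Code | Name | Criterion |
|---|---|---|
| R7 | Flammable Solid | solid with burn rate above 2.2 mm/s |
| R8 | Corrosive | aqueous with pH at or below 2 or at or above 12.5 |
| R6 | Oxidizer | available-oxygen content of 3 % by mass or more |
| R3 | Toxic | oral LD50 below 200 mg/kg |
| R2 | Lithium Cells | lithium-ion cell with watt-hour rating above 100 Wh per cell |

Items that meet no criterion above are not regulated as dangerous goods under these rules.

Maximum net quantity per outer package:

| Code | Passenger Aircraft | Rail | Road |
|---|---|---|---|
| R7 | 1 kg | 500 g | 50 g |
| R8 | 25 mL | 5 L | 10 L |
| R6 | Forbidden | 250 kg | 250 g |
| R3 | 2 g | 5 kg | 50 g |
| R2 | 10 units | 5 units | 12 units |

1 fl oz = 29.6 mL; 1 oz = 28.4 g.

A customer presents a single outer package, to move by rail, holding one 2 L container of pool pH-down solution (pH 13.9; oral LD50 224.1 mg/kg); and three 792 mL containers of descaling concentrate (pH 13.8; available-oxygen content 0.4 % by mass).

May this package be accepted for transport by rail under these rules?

Yes

With pH 13.9 (≥ 12.5), the pool pH-down solution falls in Code R8.
pH 13.8 meets the Code R8 criterion (Corrosive), so the descaling concentrate is Code R8.
Total Code R8: 2 L + (three 792 mL containers = 2.376 L) = 4.376 L.
That is within the Code R8 rail limit of 5 L.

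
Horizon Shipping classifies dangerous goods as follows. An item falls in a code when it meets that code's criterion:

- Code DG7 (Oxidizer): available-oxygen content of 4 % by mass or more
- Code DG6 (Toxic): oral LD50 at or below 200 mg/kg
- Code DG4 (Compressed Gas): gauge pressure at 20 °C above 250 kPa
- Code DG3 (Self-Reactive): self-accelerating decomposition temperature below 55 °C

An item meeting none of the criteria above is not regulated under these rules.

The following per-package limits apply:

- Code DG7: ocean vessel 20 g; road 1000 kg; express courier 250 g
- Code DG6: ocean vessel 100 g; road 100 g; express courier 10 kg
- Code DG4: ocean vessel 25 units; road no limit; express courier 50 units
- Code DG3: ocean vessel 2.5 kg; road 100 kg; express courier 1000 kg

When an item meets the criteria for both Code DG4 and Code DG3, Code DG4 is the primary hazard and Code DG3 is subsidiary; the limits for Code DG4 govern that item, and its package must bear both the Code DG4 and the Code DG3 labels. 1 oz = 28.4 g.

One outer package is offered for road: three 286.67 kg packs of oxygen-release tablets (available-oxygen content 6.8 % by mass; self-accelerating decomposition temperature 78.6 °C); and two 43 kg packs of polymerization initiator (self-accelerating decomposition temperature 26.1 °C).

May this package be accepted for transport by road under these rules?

With available-oxygen content 6.8 % by mass (≥ 4 % by mass), the oxygen-release tablets fall in Code DG7.
Self-accelerating decomposition temperature 26.1 °C meets the Code DG3 criterion (Self-Reactive), so the polymerization initiator is Code DG3.
Code DG3 quantity: two 43 kg packs = 86 kg.
That is within the Code DG3 road limit of 100 kg.
Code DG7 quantity: three 286.67 kg packs = 860.01 kg.
860.01 kg ≤ 1000 kg (road limit, Code DG7) — within limit.
Every hazard code is within its road limit and no segregation rule is violated.

Yes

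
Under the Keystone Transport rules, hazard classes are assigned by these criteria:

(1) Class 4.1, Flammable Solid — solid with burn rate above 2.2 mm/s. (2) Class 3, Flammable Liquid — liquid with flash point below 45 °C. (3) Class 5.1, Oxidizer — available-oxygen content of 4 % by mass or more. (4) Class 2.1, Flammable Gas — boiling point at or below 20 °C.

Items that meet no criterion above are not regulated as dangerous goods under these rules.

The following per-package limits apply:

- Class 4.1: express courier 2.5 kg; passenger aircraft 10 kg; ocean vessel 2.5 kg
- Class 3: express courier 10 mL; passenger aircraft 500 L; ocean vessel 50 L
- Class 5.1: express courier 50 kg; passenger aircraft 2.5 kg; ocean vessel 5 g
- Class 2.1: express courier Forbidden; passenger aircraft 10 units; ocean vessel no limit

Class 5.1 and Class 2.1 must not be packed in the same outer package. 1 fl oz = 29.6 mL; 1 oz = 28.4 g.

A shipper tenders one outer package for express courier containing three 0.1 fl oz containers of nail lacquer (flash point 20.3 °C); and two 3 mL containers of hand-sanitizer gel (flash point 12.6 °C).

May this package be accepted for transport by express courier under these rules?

No

Flash point 20.3 °C meets the Class 3 criterion (Flammable Liquid), so the nail lacquer is Class 3.
Flash point 12.6 °C meets the Class 3 criterion (Flammable Liquid), so the hand-sanitizer gel is Class 3.
Total Class 3: (three 0.1 fl oz containers = 8.88 mL) + (two 3 mL containers = 6 mL) = 14.88 mL.
14.88 mL > 10 mL (express courier limit, Class 3) — over the limit.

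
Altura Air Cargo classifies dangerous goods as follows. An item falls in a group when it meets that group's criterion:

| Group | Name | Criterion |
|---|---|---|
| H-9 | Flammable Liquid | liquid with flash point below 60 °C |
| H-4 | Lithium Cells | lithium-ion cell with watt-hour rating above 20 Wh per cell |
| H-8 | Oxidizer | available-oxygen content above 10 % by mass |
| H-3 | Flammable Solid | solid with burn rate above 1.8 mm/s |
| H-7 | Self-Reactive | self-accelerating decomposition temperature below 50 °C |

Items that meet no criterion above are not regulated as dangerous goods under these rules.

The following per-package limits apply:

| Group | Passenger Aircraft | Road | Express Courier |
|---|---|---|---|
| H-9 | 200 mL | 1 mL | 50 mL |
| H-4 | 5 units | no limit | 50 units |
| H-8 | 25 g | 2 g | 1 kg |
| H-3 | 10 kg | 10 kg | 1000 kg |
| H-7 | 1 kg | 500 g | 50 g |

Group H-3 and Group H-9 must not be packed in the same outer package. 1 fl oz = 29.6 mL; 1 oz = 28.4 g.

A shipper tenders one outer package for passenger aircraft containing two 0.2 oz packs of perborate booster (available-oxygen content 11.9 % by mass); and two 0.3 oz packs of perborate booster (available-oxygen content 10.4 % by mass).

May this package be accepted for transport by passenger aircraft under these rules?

The perborate booster has available-oxygen content 11.9 % by mass, which is > 10 % by mass, so it is Group H-8 (Oxidizer).
Perborate booster: available-oxygen content 10.4 % by mass > 10 % by mass → Group H-8 (Oxidizer).
Group H-8 net quantity: (two 0.2 oz packs = 11.36 g) + (two 0.3 oz packs = 17.04 g) = 28.4 g.
28.4 g > 25 g (passenger aircraft limit, Group H-8) — over the limit.

No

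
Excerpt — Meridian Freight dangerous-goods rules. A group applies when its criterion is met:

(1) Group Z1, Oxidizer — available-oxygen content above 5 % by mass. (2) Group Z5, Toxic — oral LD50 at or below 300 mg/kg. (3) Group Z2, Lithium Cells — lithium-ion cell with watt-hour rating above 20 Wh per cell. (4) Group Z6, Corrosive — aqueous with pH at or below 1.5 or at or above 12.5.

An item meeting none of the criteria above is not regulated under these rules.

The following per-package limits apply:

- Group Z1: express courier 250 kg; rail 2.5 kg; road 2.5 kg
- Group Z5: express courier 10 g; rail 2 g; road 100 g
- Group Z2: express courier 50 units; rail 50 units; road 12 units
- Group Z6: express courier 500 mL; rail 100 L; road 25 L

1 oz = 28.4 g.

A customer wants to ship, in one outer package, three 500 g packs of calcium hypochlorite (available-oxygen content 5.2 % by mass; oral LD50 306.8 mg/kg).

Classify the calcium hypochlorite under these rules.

Group Z1

Calcium hypochlorite: available-oxygen content 5.2 % by mass > 5 % by mass → Group Z1 (Oxidizer).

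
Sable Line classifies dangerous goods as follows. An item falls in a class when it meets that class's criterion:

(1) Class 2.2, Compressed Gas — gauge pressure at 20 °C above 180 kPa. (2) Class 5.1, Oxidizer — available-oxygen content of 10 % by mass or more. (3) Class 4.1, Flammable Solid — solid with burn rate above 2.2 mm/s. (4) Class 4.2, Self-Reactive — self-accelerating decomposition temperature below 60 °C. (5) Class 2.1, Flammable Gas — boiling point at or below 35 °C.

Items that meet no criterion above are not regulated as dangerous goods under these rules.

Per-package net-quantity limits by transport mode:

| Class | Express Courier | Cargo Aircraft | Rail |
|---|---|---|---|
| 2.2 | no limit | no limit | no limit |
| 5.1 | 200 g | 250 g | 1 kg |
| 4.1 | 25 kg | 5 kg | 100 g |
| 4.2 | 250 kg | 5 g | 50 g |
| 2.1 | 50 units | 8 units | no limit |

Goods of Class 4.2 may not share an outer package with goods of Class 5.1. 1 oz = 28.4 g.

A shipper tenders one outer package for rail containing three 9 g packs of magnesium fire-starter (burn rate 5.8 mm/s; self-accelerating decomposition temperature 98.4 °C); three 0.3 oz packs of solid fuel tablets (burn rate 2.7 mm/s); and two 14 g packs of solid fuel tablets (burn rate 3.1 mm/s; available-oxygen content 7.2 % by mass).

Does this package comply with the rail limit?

Yes

With burn rate 5.8 mm/s (> 2.2 mm/s), the magnesium fire-starter falls in Class 4.1.
With burn rate 2.7 mm/s (> 2.2 mm/s), the solid fuel tablets fall in Class 4.1.
The solid fuel tablets have burn rate 3.1 mm/s, which is > 2.2 mm/s, so they are Class 4.1 (Flammable Solid).
Class 4.1 net quantity: (three 9 g packs = 27 g) + (three 0.3 oz packs = 25.56 g) + (two 14 g packs = 28 g) = 80.56 g.
80.56 g ≤ 100 g (rail limit, Class 4.1) — within limit.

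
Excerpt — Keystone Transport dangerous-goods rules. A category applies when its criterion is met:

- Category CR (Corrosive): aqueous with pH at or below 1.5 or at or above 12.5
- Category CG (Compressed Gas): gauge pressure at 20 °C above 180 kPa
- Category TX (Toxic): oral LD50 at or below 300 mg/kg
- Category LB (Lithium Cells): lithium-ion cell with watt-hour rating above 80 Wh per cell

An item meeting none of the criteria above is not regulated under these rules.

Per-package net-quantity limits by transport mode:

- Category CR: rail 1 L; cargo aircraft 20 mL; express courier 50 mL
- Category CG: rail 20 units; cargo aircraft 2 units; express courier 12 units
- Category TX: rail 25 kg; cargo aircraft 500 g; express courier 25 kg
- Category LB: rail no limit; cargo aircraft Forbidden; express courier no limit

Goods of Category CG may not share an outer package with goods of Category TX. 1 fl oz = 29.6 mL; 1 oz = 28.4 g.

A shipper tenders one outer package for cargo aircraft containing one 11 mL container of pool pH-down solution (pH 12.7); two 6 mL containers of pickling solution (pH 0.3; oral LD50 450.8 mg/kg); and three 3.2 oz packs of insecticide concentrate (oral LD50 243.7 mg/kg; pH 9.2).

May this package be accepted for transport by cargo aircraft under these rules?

Pool pH-down solution: pH 12.7 ≥ 12.5 → Category CR (Corrosive).
With pH 0.3 (≤ 1.5), the pickling solution falls in Category CR.
Oral LD50 243.7 mg/kg meets the Category TX criterion (Toxic), so the insecticide concentrate is Category TX.
Category CR net quantity: 11 mL + (two 6 mL containers = 12 mL) = 23 mL.
23 mL > 20 mL (cargo aircraft limit, Category CR) — over the limit.
Category TX quantity: three 3.2 oz packs = 272.64 g.
272.64 g ≤ 500 g (cargo aircraft limit, Category TX) — within limit.
The segregation rule (Category CG with Category TX) does not apply to Category CR with Category TX.

No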